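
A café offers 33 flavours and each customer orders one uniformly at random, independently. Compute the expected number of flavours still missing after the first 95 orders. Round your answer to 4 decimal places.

For each flavour, P(unseen after 95) = (32/33)^95 = 0.05376.
By linearity of expectation, E[unseen] = 33·(32/33)^95 = 1.77393.

1.7739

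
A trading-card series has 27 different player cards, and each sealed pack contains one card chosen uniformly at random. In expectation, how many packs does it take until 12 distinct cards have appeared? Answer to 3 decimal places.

15.477

With k distinct cards already seen, the next new one arrives after an expected 27/(27-k) packs.
Sum over k = 0,...,11: E = 27/27 + 27/26 + 27/25 + ... + 27/17 + 27/16 = 15.4771.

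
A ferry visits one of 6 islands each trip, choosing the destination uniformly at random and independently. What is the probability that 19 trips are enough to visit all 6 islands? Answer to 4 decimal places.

By inclusion–exclusion over which islands are missing,
P(all seen) = Σ_{j=0}^{6} (-1)^j C(6,j)((6-j)/6)^19
= 1.00000 - 0.18781 + 0.00677 - 0.00004 + 0.00000 - 0.00000 + 0.00000
= 0.81892.

0.8189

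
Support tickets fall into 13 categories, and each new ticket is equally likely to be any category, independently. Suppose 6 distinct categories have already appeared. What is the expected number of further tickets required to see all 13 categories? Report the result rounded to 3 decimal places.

With k distinct categories already seen, the next new one takes an expected 13/(13-k) tickets.
Sum over k = 6,...,12: E = 13/7 + 13/6 + 13/5 + ... + 13/2 + 13/1 = 33.7071.

33.707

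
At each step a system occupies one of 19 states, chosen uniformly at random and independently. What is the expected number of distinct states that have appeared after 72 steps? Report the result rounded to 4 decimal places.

18.6126

For each state, P(seen in 72 steps) = 1 - (18/19)^72 = 0.97961.
By linearity of expectation, E[distinct seen] = 19·(1 - (18/19)^72) = 18.61264.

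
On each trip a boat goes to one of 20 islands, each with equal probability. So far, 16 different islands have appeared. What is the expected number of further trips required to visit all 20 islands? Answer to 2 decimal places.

The wait to go from k to k+1 distinct islands is geometric with mean 20/(20-k).
Sum over k = 16,...,19: E = 20/4 + 20/3 + 20/2 + 20/1 = 41.667.

41.67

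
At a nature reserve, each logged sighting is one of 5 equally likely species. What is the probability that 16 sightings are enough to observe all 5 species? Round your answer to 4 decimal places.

0.8621

By inclusion–exclusion over which species are missing,
P(all seen) = Σ_{j=0}^{5} (-1)^j C(5,j)((5-j)/5)^16
= 1.00000 - 0.14074 + 0.00282 - 0.00000 + 0.00000 - 0.00000
= 0.86208.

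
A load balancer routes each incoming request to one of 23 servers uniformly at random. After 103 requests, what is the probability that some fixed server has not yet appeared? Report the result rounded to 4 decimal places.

0.0103

On each request the fixed server fails to appear with probability 22/23.
P(still missing after 103) = (22/23)^103 = 0.01027.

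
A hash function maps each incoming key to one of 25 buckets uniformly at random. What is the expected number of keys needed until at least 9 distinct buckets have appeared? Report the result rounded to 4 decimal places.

With k distinct buckets already seen, the next new one arrives after an expected 25/(25-k) keys.
Sum over k = 0,...,8: E = 25/25 + 25/24 + 25/23 + ... + 25/18 + 25/17 = 10.88073.

10.8807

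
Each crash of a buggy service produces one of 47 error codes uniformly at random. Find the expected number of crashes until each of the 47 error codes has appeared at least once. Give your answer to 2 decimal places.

208.58

The wait to go from k to k+1 distinct error codes is geometric with mean 47/(47-k).
E[T] = 47/47 + 47/46 + 47/45 + ... + 47/2 + 47/1 = 47·H_{47}.
H_{47} = 4.438, so E[T] = 208.584.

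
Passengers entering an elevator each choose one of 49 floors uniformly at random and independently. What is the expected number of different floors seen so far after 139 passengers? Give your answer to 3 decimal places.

For each floor, P(seen in 139 passengers) = 1 - (48/49)^139 = 0.9431.
By linearity of expectation, E[distinct seen] = 49·(1 - (48/49)^139) = 46.2108.

46.211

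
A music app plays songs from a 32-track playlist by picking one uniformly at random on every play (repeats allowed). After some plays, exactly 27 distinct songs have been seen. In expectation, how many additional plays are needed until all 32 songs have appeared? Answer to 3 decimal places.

From k distinct to k+1 distinct takes on average 32/(32-k) plays.
Sum over k = 27,...,31: E = 32/5 + 32/4 + 32/3 + 32/2 + 32/1 = 73.0667.

73.067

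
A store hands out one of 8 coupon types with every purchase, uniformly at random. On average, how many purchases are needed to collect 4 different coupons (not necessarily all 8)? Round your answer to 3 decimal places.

Going from k to k+1 distinct takes a geometric number of purchases with mean 8/(8-k).
Sum over k = 0,...,3: E = 8/8 + 8/7 + 8/6 + 8/5 = 5.0762.

5.076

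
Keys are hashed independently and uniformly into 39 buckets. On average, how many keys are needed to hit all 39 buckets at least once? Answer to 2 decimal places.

After k distinct buckets have appeared, the next key gives a new one with probability (39-k)/39, so the expected wait for the (k+1)-th is 39/(39-k).
E[T] = 39/39 + 39/38 + 39/37 + ... + 39/2 + 39/1 = 39·H_{39}.
H_{39} = 4.254, so E[T] = 165.888.

165.89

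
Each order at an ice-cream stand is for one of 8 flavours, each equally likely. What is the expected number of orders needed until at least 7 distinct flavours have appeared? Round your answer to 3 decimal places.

13.743

Going from k to k+1 distinct takes a geometric number of orders with mean 8/(8-k).
Sum over k = 0,...,6: E = 8/8 + 8/7 + 8/6 + ... + 8/3 + 8/2 = 13.7429.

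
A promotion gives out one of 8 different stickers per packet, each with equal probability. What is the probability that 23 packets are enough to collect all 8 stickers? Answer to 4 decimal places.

0.6654

Let A_i be the event that sticker i is missing after 23 packets. By inclusion–exclusion on the A_i,
P(all seen) = Σ_{j=0}^{8} (-1)^j C(8,j)((8-j)/8)^23
= 1.00000 - 0.37092 + 0.03746 - 0.00113 + 0.00001 - 0.00000 + 0.00000 - 0.00000 + 0.00000
= 0.66542.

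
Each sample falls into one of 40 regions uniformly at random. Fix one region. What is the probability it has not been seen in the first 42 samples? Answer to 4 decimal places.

On each sample the fixed region fails to appear with probability 39/40.
P(still missing after 42) = (39/40)^42 = 0.34530.

0.3453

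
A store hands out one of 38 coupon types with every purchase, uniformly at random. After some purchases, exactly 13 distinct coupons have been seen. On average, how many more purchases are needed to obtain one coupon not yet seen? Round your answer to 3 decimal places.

The number of purchases until the next new coupon is geometric with success probability 25/38, so its mean is 38/25.
E = 38/25 = 1.5200.

1.520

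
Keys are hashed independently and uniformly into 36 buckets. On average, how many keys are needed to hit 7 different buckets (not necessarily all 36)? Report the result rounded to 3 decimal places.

Going from k to k+1 distinct takes a geometric number of keys with mean 36/(36-k).
Sum over k = 0,...,6: E = 36/36 + 36/35 + 36/34 + ... + 36/31 + 36/30 = 7.6646.

7.665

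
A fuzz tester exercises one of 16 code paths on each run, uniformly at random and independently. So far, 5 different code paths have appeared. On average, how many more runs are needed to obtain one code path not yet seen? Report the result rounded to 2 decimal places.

The number of runs until the next new code path is geometric with success probability 11/16, so its mean is 16/11.
E = 16/11 = 1.455.

1.45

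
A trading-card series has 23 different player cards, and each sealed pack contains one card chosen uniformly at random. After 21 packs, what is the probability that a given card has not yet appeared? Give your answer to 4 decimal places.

0.3932

Each pack misses the fixed card with probability (23-1)/23 = 22/23, independently.
P(still missing after 21) = (22/23)^21 = 0.39318.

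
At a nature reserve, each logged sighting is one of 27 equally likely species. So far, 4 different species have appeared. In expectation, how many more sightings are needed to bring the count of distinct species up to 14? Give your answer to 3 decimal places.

14.962

The wait to go from k to k+1 distinct species is geometric with mean 27/(27-k).
Sum over k = 4,...,13: E = 27/23 + 27/22 + 27/21 + ... + 27/15 + 27/14 = 14.9623.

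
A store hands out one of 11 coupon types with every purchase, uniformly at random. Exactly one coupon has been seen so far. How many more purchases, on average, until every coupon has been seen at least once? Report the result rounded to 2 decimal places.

From k distinct to k+1 distinct takes on average 11/(11-k) purchases.
Sum over k = 1,...,10: E = 11/10 + 11/9 + 11/8 + ... + 11/2 + 11/1 = 32.219.

32.22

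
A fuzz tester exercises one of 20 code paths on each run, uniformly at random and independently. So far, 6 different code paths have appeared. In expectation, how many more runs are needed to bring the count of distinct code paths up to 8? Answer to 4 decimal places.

2.9670

With k distinct code paths already seen, the next new one takes an expected 20/(20-k) runs.
Sum over k = 6,...,7: E = 20/14 + 20/13 = 2.96703.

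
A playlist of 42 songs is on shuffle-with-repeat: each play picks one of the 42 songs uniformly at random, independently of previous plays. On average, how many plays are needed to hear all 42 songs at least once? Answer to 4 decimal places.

181.7232

The wait to go from k to k+1 distinct songs is geometric with mean 42/(42-k).
E[T] = 42/42 + 42/41 + 42/40 + ... + 42/2 + 42/1 = 42·H_{42}.
H_{42} = 4.32674, so E[T] = 181.72320.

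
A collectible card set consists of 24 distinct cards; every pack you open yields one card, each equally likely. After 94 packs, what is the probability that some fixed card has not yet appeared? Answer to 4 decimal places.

0.0183

Each pack misses the fixed card with probability (24-1)/24 = 23/24, independently.
P(still missing after 94) = (23/24)^94 = 0.01830.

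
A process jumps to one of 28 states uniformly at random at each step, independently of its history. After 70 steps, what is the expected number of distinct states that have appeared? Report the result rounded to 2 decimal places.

25.80

For each state, P(seen in 70 steps) = 1 - (27/28)^70 = 0.922.
By linearity of expectation, E[distinct seen] = 28·(1 - (27/28)^70) = 25.804.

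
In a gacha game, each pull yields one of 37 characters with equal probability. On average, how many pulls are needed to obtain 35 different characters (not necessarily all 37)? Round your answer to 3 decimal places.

Going from k to k+1 distinct takes a geometric number of pulls with mean 37/(37-k).
Sum over k = 0,...,34: E = 37/37 + 37/36 + 37/35 + ... + 37/4 + 37/3 = 99.9587.

99.959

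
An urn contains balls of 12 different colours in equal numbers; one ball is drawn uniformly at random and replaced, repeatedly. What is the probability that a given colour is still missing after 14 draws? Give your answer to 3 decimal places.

0.296

Each draw misses the fixed colour with probability (12-1)/12 = 11/12, independently.
P(still missing after 14) = (11/12)^14 = 0.2958.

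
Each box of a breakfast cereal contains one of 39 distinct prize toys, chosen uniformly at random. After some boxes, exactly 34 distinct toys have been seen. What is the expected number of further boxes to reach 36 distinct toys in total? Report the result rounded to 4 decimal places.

17.5500

With k distinct toys already seen, the next new one takes an expected 39/(39-k) boxes.
Sum over k = 34,...,35: E = 39/5 + 39/4 = 17.55000.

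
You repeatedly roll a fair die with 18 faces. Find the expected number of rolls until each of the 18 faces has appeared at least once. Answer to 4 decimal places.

The wait to go from k to k+1 distinct faces is geometric with mean 18/(18-k).
E[T] = 18/18 + 18/17 + 18/16 + ... + 18/2 + 18/1 = 18·H_{18}.
H_{18} = 3.49511, so E[T] = 62.91195.

62.9119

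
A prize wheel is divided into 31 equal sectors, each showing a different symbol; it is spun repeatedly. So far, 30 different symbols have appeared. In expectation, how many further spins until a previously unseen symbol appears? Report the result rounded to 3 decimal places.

Each spin yields a new symbol with probability (31-30)/31 = 1/31, so the wait is geometric with mean 31/1.
E = 31/1 = 31.0000.

31.000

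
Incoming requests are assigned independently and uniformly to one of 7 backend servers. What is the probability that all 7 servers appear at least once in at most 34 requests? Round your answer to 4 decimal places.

By inclusion–exclusion over which servers are missing,
P(all seen) = Σ_{j=0}^{7} (-1)^j C(7,j)((7-j)/7)^34
= 1.00000 - 0.03706 + 0.00023 - 0.00000 + 0.00000 - 0.00000 + 0.00000 - 0.00000
= 0.96317.

0.9632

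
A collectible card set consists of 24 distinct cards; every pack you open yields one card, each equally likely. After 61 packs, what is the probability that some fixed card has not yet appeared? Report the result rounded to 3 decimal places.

0.075

Each pack misses the fixed card with probability (24-1)/24 = 23/24, independently.
P(still missing after 61) = (23/24)^61 = 0.0746.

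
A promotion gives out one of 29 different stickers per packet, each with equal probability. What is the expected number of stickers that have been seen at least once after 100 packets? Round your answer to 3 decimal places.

28.132

For each sticker, P(seen in 100 packets) = 1 - (28/29)^100 = 0.9701.
By linearity of expectation, E[distinct seen] = 29·(1 - (28/29)^100) = 28.1322.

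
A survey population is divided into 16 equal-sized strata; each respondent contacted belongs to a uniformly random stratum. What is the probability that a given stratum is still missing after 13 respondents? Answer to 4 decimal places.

Each respondent misses the fixed stratum with probability (16-1)/16 = 15/16, independently.
P(still missing after 13) = (15/16)^13 = 0.43214.

0.4321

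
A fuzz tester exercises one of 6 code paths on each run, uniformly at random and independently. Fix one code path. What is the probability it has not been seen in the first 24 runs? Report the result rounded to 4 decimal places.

Each run misses the fixed code path with probability (6-1)/6 = 5/6, independently.
P(still missing after 24) = (5/6)^24 = 0.01258.

0.0126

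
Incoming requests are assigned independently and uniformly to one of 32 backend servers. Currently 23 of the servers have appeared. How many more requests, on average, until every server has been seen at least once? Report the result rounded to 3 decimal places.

90.527

From k distinct to k+1 distinct takes on average 32/(32-k) requests.
Sum over k = 23,...,31: E = 32/9 + 32/8 + 32/7 + ... + 32/2 + 32/1 = 90.5270.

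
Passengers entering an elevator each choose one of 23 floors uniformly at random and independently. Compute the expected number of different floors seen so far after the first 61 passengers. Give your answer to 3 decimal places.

For each floor, P(seen in 61 passengers) = 1 - (22/23)^61 = 0.9336.
By linearity of expectation, E[distinct seen] = 23·(1 - (22/23)^61) = 21.4720.

21.472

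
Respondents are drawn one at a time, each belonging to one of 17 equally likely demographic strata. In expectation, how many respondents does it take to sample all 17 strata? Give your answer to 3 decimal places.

58.472

The wait to go from k to k+1 distinct strata is geometric with mean 17/(17-k).
E[T] = 17/17 + 17/16 + 17/15 + ... + 17/2 + 17/1 = 17·H_{17}.
H_{17} = 3.4396, so E[T] = 58.4724.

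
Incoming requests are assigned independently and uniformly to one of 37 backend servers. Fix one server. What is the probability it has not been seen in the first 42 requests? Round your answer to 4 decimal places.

0.3164

On each request the fixed server fails to appear with probability 36/37.
P(still missing after 42) = (36/37)^42 = 0.31640.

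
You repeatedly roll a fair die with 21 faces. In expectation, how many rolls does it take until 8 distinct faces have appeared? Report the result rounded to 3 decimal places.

9.770

Going from k to k+1 distinct takes a geometric number of rolls with mean 21/(21-k).
Sum over k = 0,...,7: E = 21/21 + 21/20 + 21/19 + ... + 21/15 + 21/14 = 9.7697.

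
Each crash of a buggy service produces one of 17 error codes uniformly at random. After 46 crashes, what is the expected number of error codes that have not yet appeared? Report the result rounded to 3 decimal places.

For each error code, P(unseen after 46) = (16/17)^46 = 0.0615.
By linearity of expectation, E[unseen] = 17·(16/17)^46 = 1.0455.

1.045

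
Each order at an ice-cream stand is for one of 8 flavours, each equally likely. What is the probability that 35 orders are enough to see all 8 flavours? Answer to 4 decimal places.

By inclusion–exclusion over which flavours are missing,
P(all seen) = Σ_{j=0}^{8} (-1)^j C(8,j)((8-j)/8)^35
= 1.00000 - 0.07471 + 0.00119 - 0.00000 + 0.00000 - 0.00000 + 0.00000 - 0.00000 + 0.00000
= 0.92647.

0.9265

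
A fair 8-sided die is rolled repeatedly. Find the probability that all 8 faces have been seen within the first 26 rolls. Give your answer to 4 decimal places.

By inclusion–exclusion over which faces are missing,
P(all seen) = Σ_{j=0}^{8} (-1)^j C(8,j)((8-j)/8)^26
= 1.00000 - 0.24848 + 0.01580 - 0.00028 + 0.00000 - 0.00000 + 0.00000 - 0.00000 + 0.00000
= 0.76704.

0.7670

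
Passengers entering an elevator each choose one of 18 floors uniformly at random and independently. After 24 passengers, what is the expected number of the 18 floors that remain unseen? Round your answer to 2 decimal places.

4.57

For each floor, P(unseen after 24) = (17/18)^24 = 0.254.
By linearity of expectation, E[unseen] = 18·(17/18)^24 = 4.566.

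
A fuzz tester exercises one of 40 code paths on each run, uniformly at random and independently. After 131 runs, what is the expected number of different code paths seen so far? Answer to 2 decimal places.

38.55

For each code path, P(seen in 131 runs) = 1 - (39/40)^131 = 0.964.
By linearity of expectation, E[distinct seen] = 40·(1 - (39/40)^131) = 38.549.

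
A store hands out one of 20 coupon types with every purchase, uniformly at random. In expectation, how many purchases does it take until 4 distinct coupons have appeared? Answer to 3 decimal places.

Going from k to k+1 distinct takes a geometric number of purchases with mean 20/(20-k).
Sum over k = 0,...,3: E = 20/20 + 20/19 + 20/18 + 20/17 = 4.3402.

4.340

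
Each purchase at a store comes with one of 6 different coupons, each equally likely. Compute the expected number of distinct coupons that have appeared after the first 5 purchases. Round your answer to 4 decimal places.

3.5887

For each coupon, P(seen in 5 purchases) = 1 - (5/6)^5 = 0.59812.
By linearity of expectation, E[distinct seen] = 6·(1 - (5/6)^5) = 3.58873.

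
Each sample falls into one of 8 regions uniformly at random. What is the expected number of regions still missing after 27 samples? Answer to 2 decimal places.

For each region, P(unseen after 27) = (7/8)^27 = 0.027.
By linearity of expectation, E[unseen] = 8·(7/8)^27 = 0.217.

0.22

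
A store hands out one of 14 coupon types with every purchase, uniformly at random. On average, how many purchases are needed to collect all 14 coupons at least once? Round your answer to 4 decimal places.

After k distinct coupons have appeared, the next purchase gives a new one with probability (14-k)/14, so the expected wait for the (k+1)-th is 14/(14-k).
E[T] = 14/14 + 14/13 + 14/12 + ... + 14/2 + 14/1 = 14·H_{14}.
H_{14} = 3.25156, so E[T] = 45.52187.

45.5219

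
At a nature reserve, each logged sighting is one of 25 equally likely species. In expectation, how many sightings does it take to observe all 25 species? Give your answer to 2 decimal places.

The wait to go from k to k+1 distinct species is geometric with mean 25/(25-k).
E[T] = 25/25 + 25/24 + 25/23 + ... + 25/2 + 25/1 = 25·H_{25}.
H_{25} = 3.816, so E[T] = 95.399.

95.40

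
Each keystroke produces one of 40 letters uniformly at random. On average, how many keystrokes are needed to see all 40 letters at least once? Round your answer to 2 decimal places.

171.14

The wait to go from k to k+1 distinct letters is geometric with mean 40/(40-k).
E[T] = 40/40 + 40/39 + 40/38 + ... + 40/2 + 40/1 = 40·H_{40}.
H_{40} = 4.279, so E[T] = 171.142.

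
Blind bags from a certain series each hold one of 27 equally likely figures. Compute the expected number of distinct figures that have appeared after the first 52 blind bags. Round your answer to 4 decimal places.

For each figure, P(seen in 52 blind bags) = 1 - (26/27)^52 = 0.85949.
By linearity of expectation, E[distinct seen] = 27·(1 - (26/27)^52) = 23.20631.

23.2063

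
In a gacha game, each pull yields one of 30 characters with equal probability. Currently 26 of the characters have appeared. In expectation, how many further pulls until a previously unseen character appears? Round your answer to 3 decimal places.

7.500

The number of pulls until the next new character is geometric with success probability 4/30, so its mean is 30/4.
E = 30/4 = 7.5000.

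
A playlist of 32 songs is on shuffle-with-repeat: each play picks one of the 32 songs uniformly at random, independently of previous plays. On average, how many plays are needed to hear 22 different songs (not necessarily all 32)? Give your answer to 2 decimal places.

With k distinct songs already seen, the next new one arrives after an expected 32/(32-k) plays.
Sum over k = 0,...,21: E = 32/32 + 32/31 + 32/30 + ... + 32/12 + 32/11 = 36.145.

36.14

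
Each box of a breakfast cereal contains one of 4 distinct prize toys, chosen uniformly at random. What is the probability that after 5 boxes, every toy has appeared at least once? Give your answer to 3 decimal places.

0.234

Let A_i be the event that toy i is missing after 5 boxes. By inclusion–exclusion on the A_i,
P(all seen) = Σ_{j=0}^{4} (-1)^j C(4,j)((4-j)/4)^5
= 1.0000 - 0.9492 + 0.1875 - 0.0039 + 0.0000
= 0.2344.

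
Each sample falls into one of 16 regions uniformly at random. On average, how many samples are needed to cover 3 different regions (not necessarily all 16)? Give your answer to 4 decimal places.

3.2095

With k distinct regions already seen, the next new one arrives after an expected 16/(16-k) samples.
Sum over k = 0,...,2: E = 16/16 + 16/15 + 16/14 = 3.20952.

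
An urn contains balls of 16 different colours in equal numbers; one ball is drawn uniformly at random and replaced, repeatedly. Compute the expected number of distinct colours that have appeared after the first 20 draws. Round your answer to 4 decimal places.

11.5991

For each colour, P(seen in 20 draws) = 1 - (15/16)^20 = 0.72494.
By linearity of expectation, E[distinct seen] = 16·(1 - (15/16)^20) = 11.59906.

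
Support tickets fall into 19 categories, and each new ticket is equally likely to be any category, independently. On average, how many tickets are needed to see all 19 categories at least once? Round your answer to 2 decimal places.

After k distinct categories have appeared, the next ticket gives a new one with probability (19-k)/19, so the expected wait for the (k+1)-th is 19/(19-k).
E[T] = 19/19 + 19/18 + 19/17 + ... + 19/2 + 19/1 = 19·H_{19}.
H_{19} = 3.548, so E[T] = 67.407.

67.41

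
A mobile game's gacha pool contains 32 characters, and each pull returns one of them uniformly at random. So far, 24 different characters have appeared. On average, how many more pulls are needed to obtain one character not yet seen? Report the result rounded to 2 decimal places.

4.00

The number of pulls until the next new character is geometric with success probability 8/32, so its mean is 32/8.
E = 32/8 = 4.000.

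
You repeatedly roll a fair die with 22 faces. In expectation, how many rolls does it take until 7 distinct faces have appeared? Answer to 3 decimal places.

With k distinct faces already seen, the next new one arrives after an expected 22/(22-k) rolls.
Sum over k = 0,...,6: E = 22/22 + 22/21 + 22/20 + ... + 22/17 + 22/16 = 8.1969.

8.197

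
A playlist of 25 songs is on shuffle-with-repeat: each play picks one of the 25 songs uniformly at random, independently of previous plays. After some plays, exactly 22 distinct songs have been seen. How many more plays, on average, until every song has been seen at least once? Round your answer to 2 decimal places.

45.83

From k distinct to k+1 distinct takes on average 25/(25-k) plays.
Sum over k = 22,...,24: E = 25/3 + 25/2 + 25/1 = 45.833.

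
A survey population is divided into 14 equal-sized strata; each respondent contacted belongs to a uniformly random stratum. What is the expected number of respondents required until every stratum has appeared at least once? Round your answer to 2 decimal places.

Split into phases: going from k distinct to k+1 distinct takes on average 14/(14-k) respondents.
E[T] = 14/14 + 14/13 + 14/12 + ... + 14/2 + 14/1 = 14·H_{14}.
H_{14} = 3.252, so E[T] = 45.522.

45.52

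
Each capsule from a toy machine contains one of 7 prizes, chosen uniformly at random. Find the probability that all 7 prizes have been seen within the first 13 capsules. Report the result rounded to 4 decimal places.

0.2973

Let A_i be the event that prize i is missing after 13 capsules. By inclusion–exclusion on the A_i,
P(all seen) = Σ_{j=0}^{7} (-1)^j C(7,j)((7-j)/7)^13
= 1.00000 - 0.94360 + 0.26458 - 0.02424 + 0.00058 - 0.00000 + 0.00000 - 0.00000
= 0.29731.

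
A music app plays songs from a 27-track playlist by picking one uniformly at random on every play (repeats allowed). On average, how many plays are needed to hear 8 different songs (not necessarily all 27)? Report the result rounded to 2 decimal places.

With k distinct songs already seen, the next new one arrives after an expected 27/(27-k) plays.
Sum over k = 0,...,7: E = 27/27 + 27/26 + 27/25 + ... + 27/21 + 27/20 = 9.280.

9.28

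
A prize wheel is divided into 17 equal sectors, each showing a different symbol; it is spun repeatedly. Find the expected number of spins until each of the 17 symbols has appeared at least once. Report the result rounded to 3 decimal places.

After k distinct symbols have appeared, the next spin gives a new one with probability (17-k)/17, so the expected wait for the (k+1)-th is 17/(17-k).
E[T] = 17/17 + 17/16 + 17/15 + ... + 17/2 + 17/1 = 17·H_{17}.
H_{17} = 3.4396, so E[T] = 58.4724.

58.472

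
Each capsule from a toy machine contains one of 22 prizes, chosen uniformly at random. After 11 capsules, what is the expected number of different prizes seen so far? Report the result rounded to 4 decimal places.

For each prize, P(seen in 11 capsules) = 1 - (21/22)^11 = 0.40054.
By linearity of expectation, E[distinct seen] = 22·(1 - (21/22)^11) = 8.81180.

8.8118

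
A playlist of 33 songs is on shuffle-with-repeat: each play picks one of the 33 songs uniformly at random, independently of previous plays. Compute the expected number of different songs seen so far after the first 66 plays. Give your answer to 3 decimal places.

For each song, P(seen in 66 plays) = 1 - (32/33)^66 = 0.8688.
By linearity of expectation, E[distinct seen] = 33·(1 - (32/33)^66) = 28.6700.

28.670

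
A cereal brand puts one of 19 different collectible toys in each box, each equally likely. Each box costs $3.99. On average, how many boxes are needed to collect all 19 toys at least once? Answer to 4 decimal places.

After k distinct toys have appeared, the next box gives a new one with probability (19-k)/19, so the expected wait for the (k+1)-th is 19/(19-k).
E[T] = 19/19 + 19/18 + 19/17 + ... + 19/2 + 19/1 = 19·H_{19}.
H_{19} = 3.54774, so E[T] = 67.40705.

67.4071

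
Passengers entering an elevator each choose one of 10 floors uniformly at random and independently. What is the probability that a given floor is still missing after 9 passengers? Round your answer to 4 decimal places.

On each passenger the fixed floor fails to appear with probability 9/10.
P(still missing after 9) = (9/10)^9 = 0.38742.

0.3874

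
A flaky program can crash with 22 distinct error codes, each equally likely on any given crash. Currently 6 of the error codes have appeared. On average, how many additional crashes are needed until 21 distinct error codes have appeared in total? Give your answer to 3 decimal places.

The wait to go from k to k+1 distinct error codes is geometric with mean 22/(22-k).
Sum over k = 6,...,20: E = 22/16 + 22/15 + 22/14 + ... + 22/3 + 22/2 = 52.3760.

52.376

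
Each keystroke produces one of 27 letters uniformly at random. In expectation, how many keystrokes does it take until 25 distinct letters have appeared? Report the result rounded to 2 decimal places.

64.57

Going from k to k+1 distinct takes a geometric number of keystrokes with mean 27/(27-k).
Sum over k = 0,...,24: E = 27/27 + 27/26 + 27/25 + ... + 27/4 + 27/3 = 64.569.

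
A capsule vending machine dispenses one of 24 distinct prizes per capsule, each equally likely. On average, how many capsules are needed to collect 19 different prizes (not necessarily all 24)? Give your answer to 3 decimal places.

Going from k to k+1 distinct takes a geometric number of capsules with mean 24/(24-k).
Sum over k = 0,...,18: E = 24/24 + 24/23 + 24/22 + ... + 24/7 + 24/6 = 35.8230.

35.823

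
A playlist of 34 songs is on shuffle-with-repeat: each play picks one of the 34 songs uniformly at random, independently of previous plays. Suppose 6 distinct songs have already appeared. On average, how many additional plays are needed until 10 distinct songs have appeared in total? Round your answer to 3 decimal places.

With k distinct songs already seen, the next new one takes an expected 34/(34-k) plays.
Sum over k = 6,...,9: E = 34/28 + 34/27 + 34/26 + 34/25 = 5.1412.

5.141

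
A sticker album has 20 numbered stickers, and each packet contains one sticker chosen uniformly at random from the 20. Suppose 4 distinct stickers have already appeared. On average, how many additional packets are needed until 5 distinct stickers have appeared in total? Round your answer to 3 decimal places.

The wait to go from k to k+1 distinct stickers is geometric with mean 20/(20-k).
Only the k = 4 term is needed: E = 20/16 = 1.2500.

1.250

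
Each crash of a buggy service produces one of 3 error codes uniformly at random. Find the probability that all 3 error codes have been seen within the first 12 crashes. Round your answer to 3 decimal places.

0.977

By inclusion–exclusion over which error codes are missing,
P(all seen) = Σ_{j=0}^{3} (-1)^j C(3,j)((3-j)/3)^12
= 1.0000 - 0.0231 + 0.0000 - 0.0000
= 0.9769.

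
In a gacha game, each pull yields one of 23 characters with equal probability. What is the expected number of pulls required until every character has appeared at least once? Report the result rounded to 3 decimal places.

85.889

Split into phases: going from k distinct to k+1 distinct takes on average 23/(23-k) pulls.
E[T] = 23/23 + 23/22 + 23/21 + ... + 23/2 + 23/1 = 23·H_{23}.
H_{23} = 3.7343, so E[T] = 85.8887.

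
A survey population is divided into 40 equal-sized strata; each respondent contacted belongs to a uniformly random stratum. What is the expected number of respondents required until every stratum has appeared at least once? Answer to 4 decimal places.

171.1417

The wait to go from k to k+1 distinct strata is geometric with mean 40/(40-k).
E[T] = 40/40 + 40/39 + 40/38 + ... + 40/2 + 40/1 = 40·H_{40}.
H_{40} = 4.27854, so E[T] = 171.14172.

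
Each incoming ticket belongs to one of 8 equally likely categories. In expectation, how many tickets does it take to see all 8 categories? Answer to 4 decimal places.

21.7429

After k distinct categories have appeared, the next ticket gives a new one with probability (8-k)/8, so the expected wait for the (k+1)-th is 8/(8-k).
E[T] = 8/8 + 8/7 + 8/6 + ... + 8/2 + 8/1 = 8·H_{8}.
H_{8} = 2.71786, so E[T] = 21.74286.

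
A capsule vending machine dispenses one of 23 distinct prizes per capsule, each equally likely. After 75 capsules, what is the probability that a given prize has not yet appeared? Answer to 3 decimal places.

0.036

On each capsule the fixed prize fails to appear with probability 22/23.
P(still missing after 75) = (22/23)^75 = 0.0357.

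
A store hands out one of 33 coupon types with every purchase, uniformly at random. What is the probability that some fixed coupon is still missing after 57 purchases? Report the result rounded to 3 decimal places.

0.173

On each purchase the fixed coupon fails to appear with probability 32/33.
P(still missing after 57) = (32/33)^57 = 0.1731.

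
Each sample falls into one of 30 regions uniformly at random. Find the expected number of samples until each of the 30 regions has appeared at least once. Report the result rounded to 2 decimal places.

Split into phases: going from k distinct to k+1 distinct takes on average 30/(30-k) samples.
E[T] = 30/30 + 30/29 + 30/28 + ... + 30/2 + 30/1 = 30·H_{30}.
H_{30} = 3.995, so E[T] = 119.850.

119.85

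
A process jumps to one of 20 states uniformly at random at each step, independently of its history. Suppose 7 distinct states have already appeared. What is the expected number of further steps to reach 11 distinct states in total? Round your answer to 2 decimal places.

The wait to go from k to k+1 distinct states is geometric with mean 20/(20-k).
Sum over k = 7,...,10: E = 20/13 + 20/12 + 20/11 + 20/10 = 7.023.

7.02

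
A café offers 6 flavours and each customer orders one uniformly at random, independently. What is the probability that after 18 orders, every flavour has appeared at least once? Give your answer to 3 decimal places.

0.785

Let A_i be the event that flavour i is missing after 18 orders. By inclusion–exclusion on the A_i,
P(all seen) = Σ_{j=0}^{6} (-1)^j C(6,j)((6-j)/6)^18
= 1.0000 - 0.2254 + 0.0101 - 0.0001 + 0.0000 - 0.0000 + 0.0000
= 0.7847.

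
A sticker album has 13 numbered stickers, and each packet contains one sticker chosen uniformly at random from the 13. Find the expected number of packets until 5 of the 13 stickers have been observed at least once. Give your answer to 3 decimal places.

With k distinct stickers already seen, the next new one arrives after an expected 13/(13-k) packets.
Sum over k = 0,...,4: E = 13/13 + 13/12 + 13/11 + 13/10 + 13/9 = 6.0096.

6.010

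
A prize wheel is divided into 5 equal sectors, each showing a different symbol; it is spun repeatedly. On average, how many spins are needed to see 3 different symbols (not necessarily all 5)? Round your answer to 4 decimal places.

3.9167

With k distinct symbols already seen, the next new one arrives after an expected 5/(5-k) spins.
Sum over k = 0,...,2: E = 5/5 + 5/4 + 5/3 = 3.91667.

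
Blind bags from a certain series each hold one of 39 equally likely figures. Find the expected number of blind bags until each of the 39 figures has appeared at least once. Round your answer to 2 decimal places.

165.89

Split into phases: going from k distinct to k+1 distinct takes on average 39/(39-k) blind bags.
E[T] = 39/39 + 39/38 + 39/37 + ... + 39/2 + 39/1 = 39·H_{39}.
H_{39} = 4.254, so E[T] = 165.888.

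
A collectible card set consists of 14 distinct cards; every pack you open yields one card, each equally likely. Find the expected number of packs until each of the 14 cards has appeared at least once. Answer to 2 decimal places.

After k distinct cards have appeared, the next pack gives a new one with probability (14-k)/14, so the expected wait for the (k+1)-th is 14/(14-k).
E[T] = 14/14 + 14/13 + 14/12 + ... + 14/2 + 14/1 = 14·H_{14}.
H_{14} = 3.252, so E[T] = 45.522.

45.52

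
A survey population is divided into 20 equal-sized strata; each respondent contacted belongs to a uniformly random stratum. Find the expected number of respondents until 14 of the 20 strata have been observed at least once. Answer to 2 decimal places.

22.95

Going from k to k+1 distinct takes a geometric number of respondents with mean 20/(20-k).
Sum over k = 0,...,13: E = 20/20 + 20/19 + 20/18 + ... + 20/8 + 20/7 = 22.955.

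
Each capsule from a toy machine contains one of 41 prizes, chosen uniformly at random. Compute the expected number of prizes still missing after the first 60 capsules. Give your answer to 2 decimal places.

For each prize, P(unseen after 60) = (40/41)^60 = 0.227.
By linearity of expectation, E[unseen] = 41·(40/41)^60 = 9.319.

9.32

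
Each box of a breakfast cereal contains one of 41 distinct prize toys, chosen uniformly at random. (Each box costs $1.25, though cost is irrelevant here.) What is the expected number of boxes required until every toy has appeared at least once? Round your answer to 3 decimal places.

176.420

Split into phases: going from k distinct to k+1 distinct takes on average 41/(41-k) boxes.
E[T] = 41/41 + 41/40 + 41/39 + ... + 41/2 + 41/1 = 41·H_{41}.
H_{41} = 4.3029, so E[T] = 176.4203.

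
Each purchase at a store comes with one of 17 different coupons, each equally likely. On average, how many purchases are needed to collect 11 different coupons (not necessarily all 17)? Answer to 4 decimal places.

Going from k to k+1 distinct takes a geometric number of purchases with mean 17/(17-k).
Sum over k = 0,...,10: E = 17/17 + 17/16 + 17/15 + ... + 17/8 + 17/7 = 16.82239.

16.8224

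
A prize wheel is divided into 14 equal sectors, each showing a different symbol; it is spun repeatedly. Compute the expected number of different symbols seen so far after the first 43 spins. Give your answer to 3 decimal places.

13.422

For each symbol, P(seen in 43 spins) = 1 - (13/14)^43 = 0.9587.
By linearity of expectation, E[distinct seen] = 14·(1 - (13/14)^43) = 13.4217.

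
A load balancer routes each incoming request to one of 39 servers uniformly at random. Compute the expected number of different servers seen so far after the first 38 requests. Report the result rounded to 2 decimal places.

24.47

For each server, P(seen in 38 requests) = 1 - (38/39)^38 = 0.627.
By linearity of expectation, E[distinct seen] = 39·(1 - (38/39)^38) = 24.466.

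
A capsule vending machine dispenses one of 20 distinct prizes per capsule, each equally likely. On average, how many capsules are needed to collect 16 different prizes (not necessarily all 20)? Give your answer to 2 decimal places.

Going from k to k+1 distinct takes a geometric number of capsules with mean 20/(20-k).
Sum over k = 0,...,15: E = 20/20 + 20/19 + 20/18 + ... + 20/6 + 20/5 = 30.288.

30.29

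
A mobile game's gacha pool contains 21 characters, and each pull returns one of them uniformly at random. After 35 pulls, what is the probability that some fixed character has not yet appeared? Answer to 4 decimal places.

0.1813

On each pull the fixed character fails to appear with probability 20/21.
P(still missing after 35) = (20/21)^35 = 0.18129.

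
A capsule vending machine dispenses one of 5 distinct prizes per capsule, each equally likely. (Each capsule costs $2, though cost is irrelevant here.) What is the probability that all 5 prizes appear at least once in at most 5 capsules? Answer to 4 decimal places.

0.0384

By inclusion–exclusion over which prizes are missing,
P(all seen) = Σ_{j=0}^{5} (-1)^j C(5,j)((5-j)/5)^5
= 1.00000 - 1.63840 + 0.77760 - 0.10240 + 0.00160 - 0.00000
= 0.03840.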